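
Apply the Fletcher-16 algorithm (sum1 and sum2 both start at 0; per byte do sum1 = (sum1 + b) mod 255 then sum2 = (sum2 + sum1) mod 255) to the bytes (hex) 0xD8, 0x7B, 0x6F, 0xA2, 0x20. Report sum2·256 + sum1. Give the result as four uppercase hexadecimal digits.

Running sums (mod 255):
  after byte 0 (0xD8): sum1=216, sum2=216
  after byte 1 (0x7B): sum1=84, sum2=45
  after byte 2 (0x6F): sum1=195, sum2=240
  after byte 3 (0xA2): sum1=102, sum2=87
  after byte 4 (0x20): sum1=134, sum2=221
Checksum = sum2·256 + sum1 = 221·256 + 134 = 56710 = 0xDD86.

DD86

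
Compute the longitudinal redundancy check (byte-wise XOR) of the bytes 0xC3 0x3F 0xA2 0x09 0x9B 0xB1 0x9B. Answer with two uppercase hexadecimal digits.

E6

XOR the bytes together:
  start with 0xC3
  0xC3 ⊕ 0x3F = 0xFC
  0xFC ⊕ 0xA2 = 0x5E
  0x5E ⊕ 0x09 = 0x57
  0x57 ⊕ 0x9B = 0xCC
  0xCC ⊕ 0xB1 = 0x7D
  0x7D ⊕ 0x9B = 0xE6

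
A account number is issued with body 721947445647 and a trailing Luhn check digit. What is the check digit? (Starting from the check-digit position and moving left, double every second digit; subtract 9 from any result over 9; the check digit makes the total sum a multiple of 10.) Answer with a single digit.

1

Partial digits right→left: 7 4 6 5 4 4 7 4 9 1 2 7
Double every second digit counting from the check-digit position (so the 1st, 3rd, 5th, ... of the partial from the right).
  doubled (with −9 where >9): 5 3 8 5 9 4 → sum 34
  kept as-is: 4 5 4 4 1 7 → sum 25
Total = 34 + 25 = 59.
Check digit = (10 − (59 mod 10)) mod 10 = 1.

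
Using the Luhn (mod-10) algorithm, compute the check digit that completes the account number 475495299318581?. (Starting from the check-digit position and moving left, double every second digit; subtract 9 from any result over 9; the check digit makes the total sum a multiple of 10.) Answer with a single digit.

Partial digits right→left: 1 8 5 8 1 3 9 9 2 5 9 4 5 7 4
Double every second digit counting from the check-digit position (so the 1st, 3rd, 5th, ... of the partial from the right).
  doubled (with −9 where >9): 2 1 2 9 4 9 1 8 → sum 36
  kept as-is: 8 8 3 9 5 4 7 → sum 44
Total = 36 + 44 = 80.
Check digit = (10 − (80 mod 10)) mod 10 = 0.

0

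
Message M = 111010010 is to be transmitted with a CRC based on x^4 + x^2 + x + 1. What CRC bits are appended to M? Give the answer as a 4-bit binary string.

Append 4 zeros: 1110100100000. Divide by 10111 (XOR where the leading bit is 1):
  pos 0: 11101 XOR 10111 = 01010
  pos 1: 10100 XOR 10111 = 00011
  pos 4: 11010 XOR 10111 = 01101
  pos 5: 11010 XOR 10111 = 01101
  pos 6: 11010 XOR 10111 = 01101
  pos 7: 11010 XOR 10111 = 01101
  pos 8: 11010 XOR 10111 = 01101
Remainder (last 4 bits) = 1101. This is the CRC / FCS.

1101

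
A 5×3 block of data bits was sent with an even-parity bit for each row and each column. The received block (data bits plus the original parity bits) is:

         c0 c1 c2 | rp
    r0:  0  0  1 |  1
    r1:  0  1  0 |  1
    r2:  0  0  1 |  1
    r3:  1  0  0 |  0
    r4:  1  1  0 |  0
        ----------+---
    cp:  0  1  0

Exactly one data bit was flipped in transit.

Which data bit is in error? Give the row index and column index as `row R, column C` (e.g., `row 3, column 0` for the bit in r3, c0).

row 3, column 1

Recompute each row's even parity and compare to rp:
  r0: data parity 1, sent rp 1 → ok
  r1: data parity 1, sent rp 1 → ok
  r2: data parity 1, sent rp 1 → ok
  r3: data parity 1, sent rp 0 → mismatch
  r4: data parity 0, sent rp 0 → ok
Recompute each column's even parity and compare to cp:
  c0: data parity 0, sent cp 0 → ok
  c1: data parity 0, sent cp 1 → mismatch
  c2: data parity 0, sent cp 0 → ok
Exactly one row (r3) and one column (c1) fail → the flipped bit is at their intersection.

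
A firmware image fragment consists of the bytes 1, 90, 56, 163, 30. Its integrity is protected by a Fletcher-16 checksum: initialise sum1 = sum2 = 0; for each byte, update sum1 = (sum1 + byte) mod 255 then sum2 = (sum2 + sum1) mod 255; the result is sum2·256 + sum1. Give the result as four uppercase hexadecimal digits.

Running sums (mod 255):
  after byte 0 (1): sum1=1, sum2=1
  after byte 1 (90): sum1=91, sum2=92
  after byte 2 (56): sum1=147, sum2=239
  after byte 3 (163): sum1=55, sum2=39
  after byte 4 (30): sum1=85, sum2=124
Checksum = sum2·256 + sum1 = 124·256 + 85 = 31829 = 0x7C55.

7C55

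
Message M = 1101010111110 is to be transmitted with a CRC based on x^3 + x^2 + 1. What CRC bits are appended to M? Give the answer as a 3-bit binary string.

100

Append 3 zeros: 1101010111110000. Divide by 1101 (XOR where the leading bit is 1):
  pos 0: 1101 XOR 1101 = 0000
  pos 5: 1011 XOR 1101 = 0110
  pos 6: 1101 XOR 1101 = 0000
  pos 10: 1100 XOR 1101 = 0001
Remainder (last 3 bits) = 100. This is the CRC / FCS.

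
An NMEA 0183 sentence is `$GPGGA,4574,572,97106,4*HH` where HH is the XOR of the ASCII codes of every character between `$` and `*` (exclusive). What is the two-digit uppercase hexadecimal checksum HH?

XOR the ASCII codes of the payload characters:
  'G' = 0x47 → acc = 0x47
  'P' = 0x50 → acc = 0x17
  'G' = 0x47 → acc = 0x50
  'G' = 0x47 → acc = 0x17
  'A' = 0x41 → acc = 0x56
  ',' = 0x2C → acc = 0x7A
  '4' = 0x34 → acc = 0x4E
  '5' = 0x35 → acc = 0x7B
  '7' = 0x37 → acc = 0x4C
  '4' = 0x34 → acc = 0x78
  ',' = 0x2C → acc = 0x54
  '5' = 0x35 → acc = 0x61
  '7' = 0x37 → acc = 0x56
  '2' = 0x32 → acc = 0x64
  ',' = 0x2C → acc = 0x48
  '9' = 0x39 → acc = 0x71
  '7' = 0x37 → acc = 0x46
  '1' = 0x31 → acc = 0x77
  '0' = 0x30 → acc = 0x47
  '6' = 0x36 → acc = 0x71
  ',' = 0x2C → acc = 0x5D
  '4' = 0x34 → acc = 0x69
Checksum = 0x69.

69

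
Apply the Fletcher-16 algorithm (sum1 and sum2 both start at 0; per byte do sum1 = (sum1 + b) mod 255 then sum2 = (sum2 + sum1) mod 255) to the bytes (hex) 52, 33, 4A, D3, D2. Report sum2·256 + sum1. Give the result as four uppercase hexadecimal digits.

Running sums (mod 255):
  after byte 0 (52): sum1=82, sum2=82
  after byte 1 (33): sum1=133, sum2=215
  after byte 2 (4A): sum1=207, sum2=167
  after byte 3 (D3): sum1=163, sum2=75
  after byte 4 (D2): sum1=118, sum2=193
Checksum = sum2·256 + sum1 = 193·256 + 118 = 49526 = 0xC176.

C176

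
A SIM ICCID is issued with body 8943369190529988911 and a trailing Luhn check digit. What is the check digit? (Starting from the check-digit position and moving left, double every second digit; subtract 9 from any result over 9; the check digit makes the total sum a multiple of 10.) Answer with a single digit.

Partial digits right→left: 1 1 9 8 8 9 9 2 5 0 9 1 9 6 3 3 4 9 8
Double every second digit counting from the check-digit position (so the 1st, 3rd, 5th, ... of the partial from the right).
  doubled (with −9 where >9): 2 9 7 9 1 9 9 6 8 7 → sum 67
  kept as-is: 1 8 9 2 0 1 6 3 9 → sum 39
Total = 67 + 39 = 106.
Check digit = (10 − (106 mod 10)) mod 10 = 4.

4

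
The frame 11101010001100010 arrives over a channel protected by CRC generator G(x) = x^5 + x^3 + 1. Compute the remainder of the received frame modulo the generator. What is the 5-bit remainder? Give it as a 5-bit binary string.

Modulo-2 division of 11101010001100010 by 101001:
  pos 0: 111010 XOR 101001 = 010011
  pos 1: 100111 XOR 101001 = 001110
  pos 3: 111000 XOR 101001 = 010001
  pos 4: 100010 XOR 101001 = 001011
  pos 6: 101111 XOR 101001 = 000110
  pos 9: 110000 XOR 101001 = 011001
  pos 10: 110011 XOR 101001 = 011010
  pos 11: 110100 XOR 101001 = 011101
Remainder = 11101 (nonzero — an error is detected).

11101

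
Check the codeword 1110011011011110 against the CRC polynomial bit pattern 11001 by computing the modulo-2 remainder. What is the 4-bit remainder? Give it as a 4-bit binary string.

1011

Modulo-2 division of 1110011011011110 by 11001:
  pos 0: 11100 XOR 11001 = 00101
  pos 2: 10111 XOR 11001 = 01110
  pos 3: 11100 XOR 11001 = 00101
  pos 5: 10111 XOR 11001 = 01110
  pos 6: 11100 XOR 11001 = 00101
  pos 8: 10111 XOR 11001 = 01110
  pos 9: 11101 XOR 11001 = 00100
  pos 11: 10010 XOR 11001 = 01011
Remainder = 1011 (nonzero — an error is detected).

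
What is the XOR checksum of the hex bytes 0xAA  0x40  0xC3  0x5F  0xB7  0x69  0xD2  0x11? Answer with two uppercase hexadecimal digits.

6B

XOR the bytes together:
  start with 0xAA
  0xAA ⊕ 0x40 = 0xEA
  0xEA ⊕ 0xC3 = 0x29
  0x29 ⊕ 0x5F = 0x76
  0x76 ⊕ 0xB7 = 0xC1
  0xC1 ⊕ 0x69 = 0xA8
  0xA8 ⊕ 0xD2 = 0x7A
  0x7A ⊕ 0x11 = 0x6B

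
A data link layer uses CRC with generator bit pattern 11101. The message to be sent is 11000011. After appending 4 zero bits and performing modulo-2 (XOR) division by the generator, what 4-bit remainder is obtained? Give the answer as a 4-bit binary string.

Append 4 zeros: 110000110000. Divide by 11101 (XOR where the leading bit is 1):
  pos 0: 11000 XOR 11101 = 00101
  pos 2: 10101 XOR 11101 = 01000
  pos 3: 10001 XOR 11101 = 01100
  pos 4: 11000 XOR 11101 = 00101
  pos 6: 10100 XOR 11101 = 01001
  pos 7: 10010 XOR 11101 = 01111
Remainder (last 4 bits) = 1111. This is the CRC / FCS.

1111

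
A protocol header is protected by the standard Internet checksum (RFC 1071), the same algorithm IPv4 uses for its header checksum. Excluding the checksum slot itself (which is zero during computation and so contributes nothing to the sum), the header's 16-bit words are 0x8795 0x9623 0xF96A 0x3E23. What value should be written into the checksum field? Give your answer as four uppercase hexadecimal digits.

One's-complement addition (fold any carry out of bit 15 back into bit 0):
  0x8795 + 0x9623 = 0x11DB8 → wrap carry → 0x1DB9
  0x1DB9 + 0xF96A = 0x11723 → wrap carry → 0x1724
  0x1724 + 0x3E23 = 0x05547
One's-complement sum = 0x5547.
Checksum = ~0x5547 & 0xFFFF = 0xAAB8.

AAB8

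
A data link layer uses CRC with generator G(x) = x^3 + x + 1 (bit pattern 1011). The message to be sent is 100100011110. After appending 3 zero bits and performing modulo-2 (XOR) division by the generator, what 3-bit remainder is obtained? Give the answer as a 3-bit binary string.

010

Append 3 zeros: 100100011110000. Divide by 1011 (XOR where the leading bit is 1):
  pos 0: 1001 XOR 1011 = 0010
  pos 2: 1000 XOR 1011 = 0011
  pos 4: 1101 XOR 1011 = 0110
  pos 5: 1101 XOR 1011 = 0110
  pos 6: 1101 XOR 1011 = 0110
  pos 7: 1101 XOR 1011 = 0110
  pos 8: 1100 XOR 1011 = 0111
  pos 9: 1110 XOR 1011 = 0101
  pos 10: 1010 XOR 1011 = 0001
Remainder (last 3 bits) = 010. This is the CRC / FCS.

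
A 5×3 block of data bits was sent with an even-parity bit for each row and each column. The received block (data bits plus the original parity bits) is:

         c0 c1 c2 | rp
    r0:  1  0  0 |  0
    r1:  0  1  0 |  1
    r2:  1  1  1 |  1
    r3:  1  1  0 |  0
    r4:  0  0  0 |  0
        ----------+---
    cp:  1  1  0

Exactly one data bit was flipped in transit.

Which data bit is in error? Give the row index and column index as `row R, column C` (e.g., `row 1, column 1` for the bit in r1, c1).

row 0, column 2

Recompute each row's even parity and compare to rp:
  r0: data parity 1, sent rp 0 → mismatch
  r1: data parity 1, sent rp 1 → ok
  r2: data parity 1, sent rp 1 → ok
  r3: data parity 0, sent rp 0 → ok
  r4: data parity 0, sent rp 0 → ok
Recompute each column's even parity and compare to cp:
  c0: data parity 1, sent cp 1 → ok
  c1: data parity 1, sent cp 1 → ok
  c2: data parity 1, sent cp 0 → mismatch
Exactly one row (r0) and one column (c2) fail → the flipped bit is at their intersection.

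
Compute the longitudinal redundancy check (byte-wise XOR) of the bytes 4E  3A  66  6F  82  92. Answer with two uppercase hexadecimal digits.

XOR the bytes together:
  start with 0x4E
  0x4E ⊕ 0x3A = 0x74
  0x74 ⊕ 0x66 = 0x12
  0x12 ⊕ 0x6F = 0x7D
  0x7D ⊕ 0x82 = 0xFF
  0xFF ⊕ 0x92 = 0x6D

6D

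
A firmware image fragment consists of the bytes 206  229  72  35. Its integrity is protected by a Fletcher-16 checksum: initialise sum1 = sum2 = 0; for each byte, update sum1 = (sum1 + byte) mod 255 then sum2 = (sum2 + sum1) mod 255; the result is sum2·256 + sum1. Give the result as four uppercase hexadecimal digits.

A020

Running sums (mod 255):
  after byte 0 (206): sum1=206, sum2=206
  after byte 1 (229): sum1=180, sum2=131
  after byte 2 (72): sum1=252, sum2=128
  after byte 3 (35): sum1=32, sum2=160
Checksum = sum2·256 + sum1 = 160·256 + 32 = 40992 = 0xA020.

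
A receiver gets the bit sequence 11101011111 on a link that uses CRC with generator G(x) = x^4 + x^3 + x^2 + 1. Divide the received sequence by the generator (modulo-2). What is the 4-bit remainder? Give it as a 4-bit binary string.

Modulo-2 division of 11101011111 by 11101:
  pos 0: 11101 XOR 11101 = 00000
  pos 6: 11111 XOR 11101 = 00010
Remainder = 0010 (nonzero — an error is detected).

0010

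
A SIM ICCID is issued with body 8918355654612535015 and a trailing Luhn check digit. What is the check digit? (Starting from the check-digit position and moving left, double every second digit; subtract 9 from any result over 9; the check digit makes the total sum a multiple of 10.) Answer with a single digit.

Partial digits right→left: 5 1 0 5 3 5 2 1 6 4 5 6 5 5 3 8 1 9 8
Double every second digit counting from the check-digit position (so the 1st, 3rd, 5th, ... of the partial from the right).
  doubled (with −9 where >9): 1 0 6 4 3 1 1 6 2 7 → sum 31
  kept as-is: 1 5 5 1 4 6 5 8 9 → sum 44
Total = 31 + 44 = 75.
Check digit = (10 − (75 mod 10)) mod 10 = 5.

5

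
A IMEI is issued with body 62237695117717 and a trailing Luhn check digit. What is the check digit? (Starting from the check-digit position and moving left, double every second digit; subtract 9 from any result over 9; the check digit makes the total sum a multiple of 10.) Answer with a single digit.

Partial digits right→left: 7 1 7 7 1 1 5 9 6 7 3 2 2 6
Double every second digit counting from the check-digit position (so the 1st, 3rd, 5th, ... of the partial from the right).
  doubled (with −9 where >9): 5 5 2 1 3 6 4 → sum 26
  kept as-is: 1 7 1 9 7 2 6 → sum 33
Total = 26 + 33 = 59.
Check digit = (10 − (59 mod 10)) mod 10 = 1.

1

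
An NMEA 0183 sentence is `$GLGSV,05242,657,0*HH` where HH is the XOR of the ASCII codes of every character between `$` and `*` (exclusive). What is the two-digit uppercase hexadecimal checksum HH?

50

XOR the ASCII codes of the payload characters:
  'G' = 0x47 → acc = 0x47
  'L' = 0x4C → acc = 0x0B
  'G' = 0x47 → acc = 0x4C
  'S' = 0x53 → acc = 0x1F
  'V' = 0x56 → acc = 0x49
  ',' = 0x2C → acc = 0x65
  '0' = 0x30 → acc = 0x55
  '5' = 0x35 → acc = 0x60
  '2' = 0x32 → acc = 0x52
  '4' = 0x34 → acc = 0x66
  '2' = 0x32 → acc = 0x54
  ',' = 0x2C → acc = 0x78
  '6' = 0x36 → acc = 0x4E
  '5' = 0x35 → acc = 0x7B
  '7' = 0x37 → acc = 0x4C
  ',' = 0x2C → acc = 0x60
  '0' = 0x30 → acc = 0x50
Checksum = 0x50.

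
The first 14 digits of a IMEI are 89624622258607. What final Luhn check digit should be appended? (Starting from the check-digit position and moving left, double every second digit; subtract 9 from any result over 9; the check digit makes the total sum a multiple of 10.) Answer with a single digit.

1

Partial digits right→left: 7 0 6 8 5 2 2 2 6 4 2 6 9 8
Double every second digit counting from the check-digit position (so the 1st, 3rd, 5th, ... of the partial from the right).
  doubled (with −9 where >9): 5 3 1 4 3 4 9 → sum 29
  kept as-is: 0 8 2 2 4 6 8 → sum 30
Total = 29 + 30 = 59.
Check digit = (10 − (59 mod 10)) mod 10 = 1.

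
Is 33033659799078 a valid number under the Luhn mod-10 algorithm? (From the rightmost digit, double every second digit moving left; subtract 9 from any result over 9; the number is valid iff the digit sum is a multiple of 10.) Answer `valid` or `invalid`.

valid

From the right, keep odd positions and double even positions (subtract 9 from any doubled value over 9):
  doubled (positions 2,4,...): 5 9 5 1 6 0 6 → sum 32
  kept (positions 1,3,...): 8 0 9 9 6 3 3 → sum 38
Total = 70.
70 mod 10 = 0, so the number is valid.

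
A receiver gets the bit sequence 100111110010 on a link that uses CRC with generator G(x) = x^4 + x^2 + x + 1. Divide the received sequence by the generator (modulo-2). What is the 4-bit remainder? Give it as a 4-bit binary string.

0100

Modulo-2 division of 100111110010 by 10111:
  pos 0: 10011 XOR 10111 = 00100
  pos 2: 10011 XOR 10111 = 00100
  pos 4: 10010 XOR 10111 = 00101
  pos 6: 10101 XOR 10111 = 00010
Remainder = 0100 (nonzero — an error is detected).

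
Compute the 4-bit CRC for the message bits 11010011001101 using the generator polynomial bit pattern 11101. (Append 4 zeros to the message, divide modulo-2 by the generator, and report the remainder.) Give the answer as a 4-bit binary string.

1010

Append 4 zeros: 110100110011010000. Divide by 11101 (XOR where the leading bit is 1):
  pos 0: 11010 XOR 11101 = 00111
  pos 2: 11101 XOR 11101 = 00000
  pos 7: 10011 XOR 11101 = 01110
  pos 8: 11100 XOR 11101 = 00001
  pos 12: 11000 XOR 11101 = 00101
Remainder (last 4 bits) = 1010. This is the CRC / FCS.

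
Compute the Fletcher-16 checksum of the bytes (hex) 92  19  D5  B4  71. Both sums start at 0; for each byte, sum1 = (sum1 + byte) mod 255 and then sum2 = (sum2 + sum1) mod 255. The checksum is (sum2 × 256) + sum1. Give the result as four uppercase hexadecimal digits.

9DA7

Running sums (mod 255):
  after byte 0 (92): sum1=146, sum2=146
  after byte 1 (19): sum1=171, sum2=62
  after byte 2 (D5): sum1=129, sum2=191
  after byte 3 (B4): sum1=54, sum2=245
  after byte 4 (71): sum1=167, sum2=157
Checksum = sum2·256 + sum1 = 157·256 + 167 = 40359 = 0x9DA7.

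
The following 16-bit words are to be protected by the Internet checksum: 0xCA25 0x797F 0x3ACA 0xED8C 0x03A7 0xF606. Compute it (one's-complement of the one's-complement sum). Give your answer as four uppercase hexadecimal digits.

9A55

One's-complement addition (fold any carry out of bit 15 back into bit 0):
  0xCA25 + 0x797F = 0x143A4 → wrap carry → 0x43A5
  0x43A5 + 0x3ACA = 0x07E6F
  0x7E6F + 0xED8C = 0x16BFB → wrap carry → 0x6BFC
  0x6BFC + 0x03A7 = 0x06FA3
  0x6FA3 + 0xF606 = 0x165A9 → wrap carry → 0x65AA
One's-complement sum = 0x65AA.
Checksum = ~0x65AA & 0xFFFF = 0x9A55.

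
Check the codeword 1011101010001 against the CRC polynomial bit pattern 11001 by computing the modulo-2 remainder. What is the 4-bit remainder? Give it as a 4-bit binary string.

Modulo-2 division of 1011101010001 by 11001:
  pos 0: 10111 XOR 11001 = 01110
  pos 1: 11100 XOR 11001 = 00101
  pos 3: 10110 XOR 11001 = 01111
  pos 4: 11111 XOR 11001 = 00110
  pos 6: 11000 XOR 11001 = 00001
Remainder = 0101 (nonzero — an error is detected).

0101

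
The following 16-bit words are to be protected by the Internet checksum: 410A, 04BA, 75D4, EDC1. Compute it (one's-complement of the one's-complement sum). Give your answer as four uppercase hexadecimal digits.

One's-complement addition (fold any carry out of bit 15 back into bit 0):
  0x410A + 0x04BA = 0x045C4
  0x45C4 + 0x75D4 = 0x0BB98
  0xBB98 + 0xEDC1 = 0x1A959 → wrap carry → 0xA95A
One's-complement sum = 0xA95A.
Checksum = ~0xA95A & 0xFFFF = 0x56A5.

56A5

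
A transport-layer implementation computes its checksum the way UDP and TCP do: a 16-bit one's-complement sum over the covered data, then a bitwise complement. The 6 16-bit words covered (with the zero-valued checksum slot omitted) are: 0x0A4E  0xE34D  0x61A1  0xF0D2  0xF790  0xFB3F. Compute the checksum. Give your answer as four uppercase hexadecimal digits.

One's-complement addition (fold any carry out of bit 15 back into bit 0):
  0x0A4E + 0xE34D = 0x0ED9B
  0xED9B + 0x61A1 = 0x14F3C → wrap carry → 0x4F3D
  0x4F3D + 0xF0D2 = 0x1400F → wrap carry → 0x4010
  0x4010 + 0xF790 = 0x137A0 → wrap carry → 0x37A1
  0x37A1 + 0xFB3F = 0x132E0 → wrap carry → 0x32E1
One's-complement sum = 0x32E1.
Checksum = ~0x32E1 & 0xFFFF = 0xCD1E.

CD1E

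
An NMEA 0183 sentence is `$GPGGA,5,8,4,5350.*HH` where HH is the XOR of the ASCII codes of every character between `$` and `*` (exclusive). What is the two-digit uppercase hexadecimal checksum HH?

XOR the ASCII codes of the payload characters:
  'G' = 0x47 → acc = 0x47
  'P' = 0x50 → acc = 0x17
  'G' = 0x47 → acc = 0x50
  'G' = 0x47 → acc = 0x17
  'A' = 0x41 → acc = 0x56
  ',' = 0x2C → acc = 0x7A
  '5' = 0x35 → acc = 0x4F
  ',' = 0x2C → acc = 0x63
  '8' = 0x38 → acc = 0x5B
  ',' = 0x2C → acc = 0x77
  '4' = 0x34 → acc = 0x43
  ',' = 0x2C → acc = 0x6F
  '5' = 0x35 → acc = 0x5A
  '3' = 0x33 → acc = 0x69
  '5' = 0x35 → acc = 0x5C
  '0' = 0x30 → acc = 0x6C
  '.' = 0x2E → acc = 0x42
Checksum = 0x42.

42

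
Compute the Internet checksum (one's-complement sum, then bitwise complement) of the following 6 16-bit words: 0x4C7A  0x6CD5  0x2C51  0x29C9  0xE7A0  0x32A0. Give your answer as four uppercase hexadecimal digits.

D654

One's-complement addition (fold any carry out of bit 15 back into bit 0):
  0x4C7A + 0x6CD5 = 0x0B94F
  0xB94F + 0x2C51 = 0x0E5A0
  0xE5A0 + 0x29C9 = 0x10F69 → wrap carry → 0x0F6A
  0x0F6A + 0xE7A0 = 0x0F70A
  0xF70A + 0x32A0 = 0x129AA → wrap carry → 0x29AB
One's-complement sum = 0x29AB.
Checksum = ~0x29AB & 0xFFFF = 0xD654.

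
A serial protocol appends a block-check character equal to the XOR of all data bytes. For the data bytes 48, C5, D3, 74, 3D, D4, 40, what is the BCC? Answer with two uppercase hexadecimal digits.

XOR the bytes together:
  start with 0x48
  0x48 ⊕ 0xC5 = 0x8D
  0x8D ⊕ 0xD3 = 0x5E
  0x5E ⊕ 0x74 = 0x2A
  0x2A ⊕ 0x3D = 0x17
  0x17 ⊕ 0xD4 = 0xC3
  0xC3 ⊕ 0x40 = 0x83

83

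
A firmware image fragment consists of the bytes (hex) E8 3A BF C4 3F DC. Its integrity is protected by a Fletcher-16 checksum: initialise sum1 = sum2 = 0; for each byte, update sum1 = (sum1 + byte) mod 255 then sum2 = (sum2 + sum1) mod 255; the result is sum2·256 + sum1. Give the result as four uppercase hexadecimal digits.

41C3

Running sums (mod 255):
  after byte 0 (E8): sum1=232, sum2=232
  after byte 1 (3A): sum1=35, sum2=12
  after byte 2 (BF): sum1=226, sum2=238
  after byte 3 (C4): sum1=167, sum2=150
  after byte 4 (3F): sum1=230, sum2=125
  after byte 5 (DC): sum1=195, sum2=65
Checksum = sum2·256 + sum1 = 65·256 + 195 = 16835 = 0x41C3.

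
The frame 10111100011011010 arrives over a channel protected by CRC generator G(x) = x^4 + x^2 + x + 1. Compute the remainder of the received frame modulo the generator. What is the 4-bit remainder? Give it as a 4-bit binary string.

0000

Modulo-2 division of 10111100011011010 by 10111:
  pos 0: 10111 XOR 10111 = 00000
  pos 5: 10001 XOR 10111 = 00110
  pos 7: 11010 XOR 10111 = 01101
  pos 8: 11011 XOR 10111 = 01100
  pos 9: 11001 XOR 10111 = 01110
  pos 10: 11100 XOR 10111 = 01011
  pos 11: 10111 XOR 10111 = 00000
Remainder = 0000 (zero — the frame passes the CRC check).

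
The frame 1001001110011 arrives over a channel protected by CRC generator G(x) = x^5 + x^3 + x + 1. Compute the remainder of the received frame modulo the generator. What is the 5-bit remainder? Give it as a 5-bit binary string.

01000

Modulo-2 division of 1001001110011 by 101011:
  pos 0: 100100 XOR 101011 = 001111
  pos 2: 111111 XOR 101011 = 010100
  pos 3: 101001 XOR 101011 = 000010
  pos 7: 100011 XOR 101011 = 001000
Remainder = 01000 (nonzero — an error is detected).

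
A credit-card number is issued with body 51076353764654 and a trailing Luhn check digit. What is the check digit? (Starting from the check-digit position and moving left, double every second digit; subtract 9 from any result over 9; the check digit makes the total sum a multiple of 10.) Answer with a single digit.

Partial digits right→left: 4 5 6 4 6 7 3 5 3 6 7 0 1 5
Double every second digit counting from the check-digit position (so the 1st, 3rd, 5th, ... of the partial from the right).
  doubled (with −9 where >9): 8 3 3 6 6 5 2 → sum 33
  kept as-is: 5 4 7 5 6 0 5 → sum 32
Total = 33 + 32 = 65.
Check digit = (10 − (65 mod 10)) mod 10 = 5.

5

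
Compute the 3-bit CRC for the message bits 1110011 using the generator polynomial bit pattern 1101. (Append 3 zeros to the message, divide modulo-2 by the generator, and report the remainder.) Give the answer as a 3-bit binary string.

101

Append 3 zeros: 1110011000. Divide by 1101 (XOR where the leading bit is 1):
  pos 0: 1110 XOR 1101 = 0011
  pos 2: 1101 XOR 1101 = 0000
  pos 6: 1000 XOR 1101 = 0101
Remainder (last 3 bits) = 101. This is the CRC / FCS.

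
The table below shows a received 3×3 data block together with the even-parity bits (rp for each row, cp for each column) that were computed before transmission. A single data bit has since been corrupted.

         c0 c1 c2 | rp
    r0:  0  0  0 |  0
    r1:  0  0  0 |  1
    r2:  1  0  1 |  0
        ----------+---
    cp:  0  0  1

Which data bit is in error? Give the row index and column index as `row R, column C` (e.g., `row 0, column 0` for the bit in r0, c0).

row 1, column 0

Recompute each row's even parity and compare to rp:
  r0: data parity 0, sent rp 0 → ok
  r1: data parity 0, sent rp 1 → mismatch
  r2: data parity 0, sent rp 0 → ok
Recompute each column's even parity and compare to cp:
  c0: data parity 1, sent cp 0 → mismatch
  c1: data parity 0, sent cp 0 → ok
  c2: data parity 1, sent cp 1 → ok
Exactly one row (r1) and one column (c0) fail → the flipped bit is at their intersection.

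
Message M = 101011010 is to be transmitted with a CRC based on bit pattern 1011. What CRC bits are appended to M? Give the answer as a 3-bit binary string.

000

Append 3 zeros: 101011010000. Divide by 1011 (XOR where the leading bit is 1):
  pos 0: 1010 XOR 1011 = 0001
  pos 3: 1110 XOR 1011 = 0101
  pos 4: 1011 XOR 1011 = 0000
Remainder (last 3 bits) = 000. This is the CRC / FCS.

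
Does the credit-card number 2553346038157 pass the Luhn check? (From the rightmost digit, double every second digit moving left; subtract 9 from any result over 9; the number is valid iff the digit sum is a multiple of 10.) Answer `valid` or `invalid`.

From the right, keep odd positions and double even positions (subtract 9 from any doubled value over 9):
  doubled (positions 2,4,...): 1 7 0 8 6 1 → sum 23
  kept (positions 1,3,...): 7 1 3 6 3 5 2 → sum 27
Total = 50.
50 mod 10 = 0, so the number is valid.

valid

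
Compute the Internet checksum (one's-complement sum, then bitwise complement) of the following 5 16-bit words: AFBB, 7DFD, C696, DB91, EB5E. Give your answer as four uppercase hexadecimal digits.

44BF

One's-complement addition (fold any carry out of bit 15 back into bit 0):
  0xAFBB + 0x7DFD = 0x12DB8 → wrap carry → 0x2DB9
  0x2DB9 + 0xC696 = 0x0F44F
  0xF44F + 0xDB91 = 0x1CFE0 → wrap carry → 0xCFE1
  0xCFE1 + 0xEB5E = 0x1BB3F → wrap carry → 0xBB40
One's-complement sum = 0xBB40.
Checksum = ~0xBB40 & 0xFFFF = 0x44BF.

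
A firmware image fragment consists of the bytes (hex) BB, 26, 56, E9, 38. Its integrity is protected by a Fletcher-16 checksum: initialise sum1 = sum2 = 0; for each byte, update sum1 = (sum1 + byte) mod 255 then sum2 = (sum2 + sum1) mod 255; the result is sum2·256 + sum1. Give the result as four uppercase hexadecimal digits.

525A

Running sums (mod 255):
  after byte 0 (BB): sum1=187, sum2=187
  after byte 1 (26): sum1=225, sum2=157
  after byte 2 (56): sum1=56, sum2=213
  after byte 3 (E9): sum1=34, sum2=247
  after byte 4 (38): sum1=90, sum2=82
Checksum = sum2·256 + sum1 = 82·256 + 90 = 21082 = 0x525A.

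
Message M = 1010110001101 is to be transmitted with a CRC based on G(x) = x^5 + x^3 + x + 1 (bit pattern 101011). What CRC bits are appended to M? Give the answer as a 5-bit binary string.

00010

Append 5 zeros: 101011000110100000. Divide by 101011 (XOR where the leading bit is 1):
  pos 0: 101011 XOR 101011 = 000000
  pos 9: 110100 XOR 101011 = 011111
  pos 10: 111110 XOR 101011 = 010101
  pos 11: 101010 XOR 101011 = 000001
Remainder (last 5 bits) = 00010. This is the CRC / FCS.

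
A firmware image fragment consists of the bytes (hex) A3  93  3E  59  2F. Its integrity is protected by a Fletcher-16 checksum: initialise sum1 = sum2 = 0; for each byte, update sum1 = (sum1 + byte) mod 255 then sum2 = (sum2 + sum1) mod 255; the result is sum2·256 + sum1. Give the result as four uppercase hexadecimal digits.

Running sums (mod 255):
  after byte 0 (A3): sum1=163, sum2=163
  after byte 1 (93): sum1=55, sum2=218
  after byte 2 (3E): sum1=117, sum2=80
  after byte 3 (59): sum1=206, sum2=31
  after byte 4 (2F): sum1=253, sum2=29
Checksum = sum2·256 + sum1 = 29·256 + 253 = 7677 = 0x1DFD.

1DFD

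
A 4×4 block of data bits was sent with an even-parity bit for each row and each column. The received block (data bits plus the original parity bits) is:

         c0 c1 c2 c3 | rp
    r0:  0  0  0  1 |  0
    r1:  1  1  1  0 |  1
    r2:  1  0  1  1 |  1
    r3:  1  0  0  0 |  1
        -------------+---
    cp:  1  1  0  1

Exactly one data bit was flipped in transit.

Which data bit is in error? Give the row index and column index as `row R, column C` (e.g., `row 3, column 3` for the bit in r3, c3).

Recompute each row's even parity and compare to rp:
  r0: data parity 1, sent rp 0 → mismatch
  r1: data parity 1, sent rp 1 → ok
  r2: data parity 1, sent rp 1 → ok
  r3: data parity 1, sent rp 1 → ok
Recompute each column's even parity and compare to cp:
  c0: data parity 1, sent cp 1 → ok
  c1: data parity 1, sent cp 1 → ok
  c2: data parity 0, sent cp 0 → ok
  c3: data parity 0, sent cp 1 → mismatch
Exactly one row (r0) and one column (c3) fail → the flipped bit is at their intersection.

row 0, column 3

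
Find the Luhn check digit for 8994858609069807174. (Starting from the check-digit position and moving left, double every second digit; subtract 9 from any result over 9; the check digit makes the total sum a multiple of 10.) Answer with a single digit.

0

Partial digits right→left: 4 7 1 7 0 8 9 6 0 9 0 6 8 5 8 4 9 9 8
Double every second digit counting from the check-digit position (so the 1st, 3rd, 5th, ... of the partial from the right).
  doubled (with −9 where >9): 8 2 0 9 0 0 7 7 9 7 → sum 49
  kept as-is: 7 7 8 6 9 6 5 4 9 → sum 61
Total = 49 + 61 = 110.
Check digit = (10 − (110 mod 10)) mod 10 = 0.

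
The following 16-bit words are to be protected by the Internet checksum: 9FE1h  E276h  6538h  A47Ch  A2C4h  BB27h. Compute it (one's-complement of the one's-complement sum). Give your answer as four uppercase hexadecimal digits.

One's-complement addition (fold any carry out of bit 15 back into bit 0):
  0x9FE1 + 0xE276 = 0x18257 → wrap carry → 0x8258
  0x8258 + 0x6538 = 0x0E790
  0xE790 + 0xA47C = 0x18C0C → wrap carry → 0x8C0D
  0x8C0D + 0xA2C4 = 0x12ED1 → wrap carry → 0x2ED2
  0x2ED2 + 0xBB27 = 0x0E9F9
One's-complement sum = 0xE9F9.
Checksum = ~0xE9F9 & 0xFFFF = 0x1606.

1606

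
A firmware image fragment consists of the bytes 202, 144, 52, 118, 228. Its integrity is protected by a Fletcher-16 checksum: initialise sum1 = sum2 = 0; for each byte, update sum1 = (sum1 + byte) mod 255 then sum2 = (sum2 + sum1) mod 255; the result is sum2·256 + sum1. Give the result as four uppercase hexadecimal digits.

A6EA

Running sums (mod 255):
  after byte 0 (202): sum1=202, sum2=202
  after byte 1 (144): sum1=91, sum2=38
  after byte 2 (52): sum1=143, sum2=181
  after byte 3 (118): sum1=6, sum2=187
  after byte 4 (228): sum1=234, sum2=166
Checksum = sum2·256 + sum1 = 166·256 + 234 = 42730 = 0xA6EA.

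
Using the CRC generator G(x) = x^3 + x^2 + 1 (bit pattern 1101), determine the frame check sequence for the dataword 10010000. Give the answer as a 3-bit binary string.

Append 3 zeros: 10010000000. Divide by 1101 (XOR where the leading bit is 1):
  pos 0: 1001 XOR 1101 = 0100
  pos 1: 1000 XOR 1101 = 0101
  pos 2: 1010 XOR 1101 = 0111
  pos 3: 1110 XOR 1101 = 0011
  pos 5: 1100 XOR 1101 = 0001
Remainder (last 3 bits) = 100. This is the CRC / FCS.

100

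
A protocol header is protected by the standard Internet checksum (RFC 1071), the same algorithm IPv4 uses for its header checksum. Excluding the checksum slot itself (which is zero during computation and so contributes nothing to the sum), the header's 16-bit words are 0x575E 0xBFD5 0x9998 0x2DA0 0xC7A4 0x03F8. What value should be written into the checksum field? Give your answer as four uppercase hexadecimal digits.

55F6

One's-complement addition (fold any carry out of bit 15 back into bit 0):
  0x575E + 0xBFD5 = 0x11733 → wrap carry → 0x1734
  0x1734 + 0x9998 = 0x0B0CC
  0xB0CC + 0x2DA0 = 0x0DE6C
  0xDE6C + 0xC7A4 = 0x1A610 → wrap carry → 0xA611
  0xA611 + 0x03F8 = 0x0AA09
One's-complement sum = 0xAA09.
Checksum = ~0xAA09 & 0xFFFF = 0x55F6.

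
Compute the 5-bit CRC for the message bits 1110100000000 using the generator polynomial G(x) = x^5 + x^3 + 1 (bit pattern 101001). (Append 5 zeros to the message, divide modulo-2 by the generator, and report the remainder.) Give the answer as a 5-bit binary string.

Append 5 zeros: 111010000000000000. Divide by 101001 (XOR where the leading bit is 1):
  pos 0: 111010 XOR 101001 = 010011
  pos 1: 100110 XOR 101001 = 001111
  pos 3: 111100 XOR 101001 = 010101
  pos 4: 101010 XOR 101001 = 000011
  pos 8: 110000 XOR 101001 = 011001
  pos 9: 110010 XOR 101001 = 011011
  pos 10: 110110 XOR 101001 = 011111
  pos 11: 111110 XOR 101001 = 010111
  pos 12: 101110 XOR 101001 = 000111
Remainder (last 5 bits) = 00111. This is the CRC / FCS.

00111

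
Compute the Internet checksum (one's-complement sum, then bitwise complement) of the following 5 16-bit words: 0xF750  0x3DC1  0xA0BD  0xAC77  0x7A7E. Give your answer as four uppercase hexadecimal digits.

033A

One's-complement addition (fold any carry out of bit 15 back into bit 0):
  0xF750 + 0x3DC1 = 0x13511 → wrap carry → 0x3512
  0x3512 + 0xA0BD = 0x0D5CF
  0xD5CF + 0xAC77 = 0x18246 → wrap carry → 0x8247
  0x8247 + 0x7A7E = 0x0FCC5
One's-complement sum = 0xFCC5.
Checksum = ~0xFCC5 & 0xFFFF = 0x033A.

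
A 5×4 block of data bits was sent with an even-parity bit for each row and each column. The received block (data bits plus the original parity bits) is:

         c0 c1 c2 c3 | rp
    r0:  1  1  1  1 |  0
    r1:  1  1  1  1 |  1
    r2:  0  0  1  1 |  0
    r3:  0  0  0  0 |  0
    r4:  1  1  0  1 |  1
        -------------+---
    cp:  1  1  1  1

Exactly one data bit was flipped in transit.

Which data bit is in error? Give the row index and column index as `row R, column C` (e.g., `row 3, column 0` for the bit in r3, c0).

row 1, column 3

Recompute each row's even parity and compare to rp:
  r0: data parity 0, sent rp 0 → ok
  r1: data parity 0, sent rp 1 → mismatch
  r2: data parity 0, sent rp 0 → ok
  r3: data parity 0, sent rp 0 → ok
  r4: data parity 1, sent rp 1 → ok
Recompute each column's even parity and compare to cp:
  c0: data parity 1, sent cp 1 → ok
  c1: data parity 1, sent cp 1 → ok
  c2: data parity 1, sent cp 1 → ok
  c3: data parity 0, sent cp 1 → mismatch
Exactly one row (r1) and one column (c3) fail → the flipped bit is at their intersection.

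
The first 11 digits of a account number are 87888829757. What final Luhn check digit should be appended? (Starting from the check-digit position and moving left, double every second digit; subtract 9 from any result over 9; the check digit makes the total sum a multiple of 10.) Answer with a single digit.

8

Partial digits right→left: 7 5 7 9 2 8 8 8 8 7 8
Double every second digit counting from the check-digit position (so the 1st, 3rd, 5th, ... of the partial from the right).
  doubled (with −9 where >9): 5 5 4 7 7 7 → sum 35
  kept as-is: 5 9 8 8 7 → sum 37
Total = 35 + 37 = 72.
Check digit = (10 − (72 mod 10)) mod 10 = 8.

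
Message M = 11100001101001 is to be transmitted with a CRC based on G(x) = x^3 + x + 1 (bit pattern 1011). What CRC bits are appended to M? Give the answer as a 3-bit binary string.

111

Append 3 zeros: 11100001101001000. Divide by 1011 (XOR where the leading bit is 1):
  pos 0: 1110 XOR 1011 = 0101
  pos 1: 1010 XOR 1011 = 0001
  pos 4: 1001 XOR 1011 = 0010
  pos 6: 1010 XOR 1011 = 0001
  pos 9: 1100 XOR 1011 = 0111
  pos 10: 1111 XOR 1011 = 0100
  pos 11: 1000 XOR 1011 = 0011
  pos 13: 1100 XOR 1011 = 0111
Remainder (last 3 bits) = 111. This is the CRC / FCS.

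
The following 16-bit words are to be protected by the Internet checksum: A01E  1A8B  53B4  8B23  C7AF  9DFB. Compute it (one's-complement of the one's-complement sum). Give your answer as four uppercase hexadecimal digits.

00D3

One's-complement addition (fold any carry out of bit 15 back into bit 0):
  0xA01E + 0x1A8B = 0x0BAA9
  0xBAA9 + 0x53B4 = 0x10E5D → wrap carry → 0x0E5E
  0x0E5E + 0x8B23 = 0x09981
  0x9981 + 0xC7AF = 0x16130 → wrap carry → 0x6131
  0x6131 + 0x9DFB = 0x0FF2C
One's-complement sum = 0xFF2C.
Checksum = ~0xFF2C & 0xFFFF = 0x00D3.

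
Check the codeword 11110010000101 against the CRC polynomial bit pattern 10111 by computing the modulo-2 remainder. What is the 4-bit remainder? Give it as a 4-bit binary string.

1110

Modulo-2 division of 11110010000101 by 10111:
  pos 0: 11110 XOR 10111 = 01001
  pos 1: 10010 XOR 10111 = 00101
  pos 3: 10110 XOR 10111 = 00001
  pos 7: 10001 XOR 10111 = 00110
  pos 9: 11001 XOR 10111 = 01110
Remainder = 1110 (nonzero — an error is detected).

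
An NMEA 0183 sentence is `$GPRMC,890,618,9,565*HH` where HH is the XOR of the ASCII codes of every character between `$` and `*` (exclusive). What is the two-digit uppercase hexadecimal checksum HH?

4A

XOR the ASCII codes of the payload characters:
  'G' = 0x47 → acc = 0x47
  'P' = 0x50 → acc = 0x17
  'R' = 0x52 → acc = 0x45
  'M' = 0x4D → acc = 0x08
  'C' = 0x43 → acc = 0x4B
  ',' = 0x2C → acc = 0x67
  '8' = 0x38 → acc = 0x5F
  '9' = 0x39 → acc = 0x66
  '0' = 0x30 → acc = 0x56
  ',' = 0x2C → acc = 0x7A
  '6' = 0x36 → acc = 0x4C
  '1' = 0x31 → acc = 0x7D
  '8' = 0x38 → acc = 0x45
  ',' = 0x2C → acc = 0x69
  '9' = 0x39 → acc = 0x50
  ',' = 0x2C → acc = 0x7C
  '5' = 0x35 → acc = 0x49
  '6' = 0x36 → acc = 0x7F
  '5' = 0x35 → acc = 0x4A
Checksum = 0x4A.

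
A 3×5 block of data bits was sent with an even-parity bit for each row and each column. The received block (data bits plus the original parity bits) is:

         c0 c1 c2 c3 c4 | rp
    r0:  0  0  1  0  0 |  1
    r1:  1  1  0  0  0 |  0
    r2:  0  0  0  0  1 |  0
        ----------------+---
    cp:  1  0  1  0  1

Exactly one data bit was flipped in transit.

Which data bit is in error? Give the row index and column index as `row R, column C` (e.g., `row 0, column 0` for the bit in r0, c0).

row 2, column 1

Recompute each row's even parity and compare to rp:
  r0: data parity 1, sent rp 1 → ok
  r1: data parity 0, sent rp 0 → ok
  r2: data parity 1, sent rp 0 → mismatch
Recompute each column's even parity and compare to cp:
  c0: data parity 1, sent cp 1 → ok
  c1: data parity 1, sent cp 0 → mismatch
  c2: data parity 1, sent cp 1 → ok
  c3: data parity 0, sent cp 0 → ok
  c4: data parity 1, sent cp 1 → ok
Exactly one row (r2) and one column (c1) fail → the flipped bit is at their intersection.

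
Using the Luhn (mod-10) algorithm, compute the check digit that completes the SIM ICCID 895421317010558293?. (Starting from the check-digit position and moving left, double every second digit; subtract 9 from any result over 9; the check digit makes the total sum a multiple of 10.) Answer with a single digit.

0

Partial digits right→left: 3 9 2 8 5 5 0 1 0 7 1 3 1 2 4 5 9 8
Double every second digit counting from the check-digit position (so the 1st, 3rd, 5th, ... of the partial from the right).
  doubled (with −9 where >9): 6 4 1 0 0 2 2 8 9 → sum 32
  kept as-is: 9 8 5 1 7 3 2 5 8 → sum 48
Total = 32 + 48 = 80.
Check digit = (10 − (80 mod 10)) mod 10 = 0.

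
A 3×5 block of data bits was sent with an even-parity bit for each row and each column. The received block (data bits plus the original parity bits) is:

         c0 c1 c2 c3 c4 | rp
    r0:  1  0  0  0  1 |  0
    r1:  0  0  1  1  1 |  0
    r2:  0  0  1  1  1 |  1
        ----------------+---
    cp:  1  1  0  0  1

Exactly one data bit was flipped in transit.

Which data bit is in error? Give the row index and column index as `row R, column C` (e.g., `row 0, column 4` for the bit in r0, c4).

Recompute each row's even parity and compare to rp:
  r0: data parity 0, sent rp 0 → ok
  r1: data parity 1, sent rp 0 → mismatch
  r2: data parity 1, sent rp 1 → ok
Recompute each column's even parity and compare to cp:
  c0: data parity 1, sent cp 1 → ok
  c1: data parity 0, sent cp 1 → mismatch
  c2: data parity 0, sent cp 0 → ok
  c3: data parity 0, sent cp 0 → ok
  c4: data parity 1, sent cp 1 → ok
Exactly one row (r1) and one column (c1) fail → the flipped bit is at their intersection.

row 1, column 1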